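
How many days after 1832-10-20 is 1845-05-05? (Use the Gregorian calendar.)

4580

Oct 20, 1832 → Oct 20, 1833: 365 days.
Oct 20, 1833 → Oct 20, 1834: 365 days.
Oct 20, 1834 → Oct 20, 1835: 365 days.
Oct 20, 1835 → Oct 20, 1836: 366 days (Feb 29, 1836 is in that span).
Oct 20, 1836 → Oct 20, 1837: 365 days.
Oct 20, 1837 → Oct 20, 1838: 365 days.
Oct 20, 1838 → Oct 20, 1839: 365 days.
Oct 20, 1839 → Oct 20, 1840: 366 days (Feb 29, 1840 is in that span).
Oct 20, 1840 → Oct 20, 1841: 365 days.
Oct 20, 1841 → Oct 20, 1842: 365 days.
Oct 20, 1842 → Oct 20, 1843: 365 days.
Oct 20, 1843 → Oct 20, 1844: 366 days (Feb 29, 1844 is in that span).
Oct 20, 1844 → Nov 20, 1844: 31 days (October has 31).
Nov 20, 1844 → Dec 20, 1844: 30 days (November has 30).
Dec 20, 1844 → Jan 20, 1845: 31 days (December has 31).
Jan 20, 1845 → Feb 20, 1845: 31 days (January has 31).
Feb 20, 1845 → Mar 20, 1845: 28 days (February has 28).
Mar 20, 1845 → Apr 20, 1845: 31 days (March has 31).
Apr 20, 1845 → May 5, 1845: 15 days.
Total: 4580 days.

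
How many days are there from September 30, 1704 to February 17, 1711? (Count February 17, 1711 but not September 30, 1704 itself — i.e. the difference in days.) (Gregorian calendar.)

Sep 30, 1704 → Sep 30, 1705: 365 days.
Sep 30, 1705 → Sep 30, 1706: 365 days.
Sep 30, 1706 → Sep 30, 1707: 365 days.
Sep 30, 1707 → Sep 30, 1708: 366 days (Feb 29, 1708 is in that span).
Sep 30, 1708 → Sep 30, 1709: 365 days.
Sep 30, 1709 → Sep 30, 1710: 365 days.
Sep 30, 1710 → Oct 30, 1710: 30 days (September has 30).
Oct 30, 1710 → Nov 30, 1710: 31 days (October has 31).
Nov 30, 1710 → Dec 30, 1710: 30 days (November has 30).
Dec 30, 1710 → Jan 30, 1711: 31 days (December has 31).
Jan 30, 1711 → Feb 17, 1711: 18 days.
Total: 2331 days.

2331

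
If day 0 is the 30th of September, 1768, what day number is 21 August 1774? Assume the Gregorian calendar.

2151

Sep 30, 1768 → Sep 30, 1769: 365 days.
Sep 30, 1769 → Sep 30, 1770: 365 days.
Sep 30, 1770 → Sep 30, 1771: 365 days.
Sep 30, 1771 → Sep 30, 1772: 366 days (Feb 29, 1772 is in that span).
Sep 30, 1772 → Sep 30, 1773: 365 days.
Sep 30, 1773 → Oct 30, 1773: 30 days (September has 30).
Oct 30, 1773 → Nov 30, 1773: 31 days (October has 31).
Nov 30, 1773 → Dec 30, 1773: 30 days (November has 30).
Dec 30, 1773 → Jan 30, 1774: 31 days (December has 31).
Jan 30, 1774 → Feb 28, 1774: 29 days (January has 31).
Feb 28, 1774 → Mar 28, 1774: 28 days (February has 28).
Mar 28, 1774 → Apr 28, 1774: 31 days (March has 31).
Apr 28, 1774 → May 28, 1774: 30 days (April has 30).
May 28, 1774 → Jun 28, 1774: 31 days (May has 31).
Jun 28, 1774 → Jul 28, 1774: 30 days (June has 30).
Jul 28, 1774 → Aug 21, 1774: 24 days.
Total: 2151 days.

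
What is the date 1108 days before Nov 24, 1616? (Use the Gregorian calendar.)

−366 (one year; includes Feb 29, 1616) → Nov 24, 1615 (742 left).
−365 (one year) → Nov 24, 1614 (377 left).
−24 → Oct 31, 1614 (end of Oct, 31 days; 353 left).
−31 → Sep 30, 1614 (end of Sep, 30 days; 322 left).
−30 → Aug 31, 1614 (end of Aug, 31 days; 292 left).
−31 → Jul 31, 1614 (end of Jul, 31 days; 261 left).
−31 → Jun 30, 1614 (end of Jun, 30 days; 230 left).
−30 → May 31, 1614 (end of May, 31 days; 200 left).
−31 → Apr 30, 1614 (end of Apr, 30 days; 169 left).
−30 → Mar 31, 1614 (end of Mar, 31 days; 139 left).
−31 → Feb 28, 1614 (end of Feb, 28 days; 108 left).
−28 → Jan 31, 1614 (end of Jan, 31 days; 80 left).
−31 → Dec 31, 1613 (end of Dec, 31 days; 49 left).
−31 → Nov 30, 1613 (end of Nov, 30 days; 18 left).
−18 → Nov 12, 1613.

November 12, 1613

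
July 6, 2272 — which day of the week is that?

Saturday

Doomsday rule: the anchor day for the 2200s is Friday. For year 72: 72÷12 = 6 r 0, and 0÷4 = 0, so 6+0+0 = 6.
Friday + 6 ≡ Thursday — that's 2272's doomsday.
In July the doomsday date is Jul 11.
Jul 6 is 5 days before Jul 11; 5 mod 7 = 5, so Thursday − 5 = Saturday.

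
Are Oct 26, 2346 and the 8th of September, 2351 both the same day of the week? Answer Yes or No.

From Oct 26, 2346 to Sep 8, 2351 is 1778 days.
1778 mod 7 = 0, so they are the same weekday.
(Oct 26, 2346 is a Saturday; Sep 8, 2351 is a Saturday.)

Yes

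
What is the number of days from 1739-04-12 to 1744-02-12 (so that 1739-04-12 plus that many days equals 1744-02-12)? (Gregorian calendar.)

1767

Apr 12, 1739 → Apr 12, 1740: 366 days (Feb 29, 1740 is in that span).
Apr 12, 1740 → Apr 12, 1741: 365 days.
Apr 12, 1741 → Apr 12, 1742: 365 days.
Apr 12, 1742 → Apr 12, 1743: 365 days.
Apr 12, 1743 → May 12, 1743: 30 days (April has 30).
May 12, 1743 → Jun 12, 1743: 31 days (May has 31).
Jun 12, 1743 → Jul 12, 1743: 30 days (June has 30).
Jul 12, 1743 → Aug 12, 1743: 31 days (July has 31).
Aug 12, 1743 → Sep 12, 1743: 31 days (August has 31).
Sep 12, 1743 → Oct 12, 1743: 30 days (September has 30).
Oct 12, 1743 → Nov 12, 1743: 31 days (October has 31).
Nov 12, 1743 → Dec 12, 1743: 30 days (November has 30).
Dec 12, 1743 → Jan 12, 1744: 31 days (December has 31).
Jan 12, 1744 → Feb 12, 1744: 31 days.
Total: 1767 days.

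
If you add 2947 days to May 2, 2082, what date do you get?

+365 (one year) → May 2, 2083 (2582 left).
+366 (one year; includes Feb 29, 2084) → May 2, 2084 (2216 left).
+365 (one year) → May 2, 2085 (1851 left).
+365 (one year) → May 2, 2086 (1486 left).
+365 (one year) → May 2, 2087 (1121 left).
+366 (one year; includes Feb 29, 2088) → May 2, 2088 (755 left).
+365 (one year) → May 2, 2089 (390 left).
May has 31 days: +30 → Jun 1, 2089 (360 left).
Jun has 30 days: +30 → Jul 1, 2089 (330 left).
Jul has 31 days: +31 → Aug 1, 2089 (299 left).
Aug has 31 days: +31 → Sep 1, 2089 (268 left).
Sep has 30 days: +30 → Oct 1, 2089 (238 left).
Oct has 31 days: +31 → Nov 1, 2089 (207 left).
Nov has 30 days: +30 → Dec 1, 2089 (177 left).
Dec has 31 days: +31 → Jan 1, 2090 (146 left).
Jan has 31 days: +31 → Feb 1, 2090 (115 left).
Feb has 28 days: +28 → Mar 1, 2090 (87 left).
Mar has 31 days: +31 → Apr 1, 2090 (56 left).
Apr has 30 days: +30 → May 1, 2090 (26 left).
+26 → May 27, 2090.

May 27, 2090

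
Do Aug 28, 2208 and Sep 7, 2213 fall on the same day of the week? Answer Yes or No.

From Aug 28, 2208 to Sep 7, 2213 is 1836 days.
1836 mod 7 = 2, so they are different weekdays.
(Aug 28, 2208 is a Sunday; Sep 7, 2213 is a Tuesday.)

No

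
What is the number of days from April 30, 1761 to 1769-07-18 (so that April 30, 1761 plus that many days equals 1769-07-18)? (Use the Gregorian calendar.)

Apr 30, 1761 → Apr 30, 1762: 365 days.
Apr 30, 1762 → Apr 30, 1763: 365 days.
Apr 30, 1763 → Apr 30, 1764: 366 days (Feb 29, 1764 is in that span).
Apr 30, 1764 → Apr 30, 1765: 365 days.
Apr 30, 1765 → Apr 30, 1766: 365 days.
Apr 30, 1766 → Apr 30, 1767: 365 days.
Apr 30, 1767 → Apr 30, 1768: 366 days (Feb 29, 1768 is in that span).
Apr 30, 1768 → Apr 30, 1769: 365 days.
Apr 30, 1769 → May 30, 1769: 30 days (April has 30).
May 30, 1769 → Jun 30, 1769: 31 days (May has 31).
Jun 30, 1769 → Jul 18, 1769: 18 days.
Total: 3001 days.

3001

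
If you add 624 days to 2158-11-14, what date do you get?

July 30, 2160

+365 (one year) → Nov 14, 2159 (259 left).
Nov has 30 days: +17 → Dec 1, 2159 (242 left).
Dec has 31 days: +31 → Jan 1, 2160 (211 left).
Jan has 31 days: +31 → Feb 1, 2160 (180 left).
Feb has 29 days: +29 → Mar 1, 2160 (151 left).
Mar has 31 days: +31 → Apr 1, 2160 (120 left).
Apr has 30 days: +30 → May 1, 2160 (90 left).
May has 31 days: +31 → Jun 1, 2160 (59 left).
Jun has 30 days: +30 → Jul 1, 2160 (29 left).
+29 → Jul 30, 2160.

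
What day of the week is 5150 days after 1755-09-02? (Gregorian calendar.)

Sep 2, 1755 is a Tuesday.
5150 mod 7 = 5, so 5150 days after a Tuesday is Tuesday + 5 = Sunday.

Sunday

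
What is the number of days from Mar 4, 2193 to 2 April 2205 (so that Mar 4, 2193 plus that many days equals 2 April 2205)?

Mar 4, 2193 → Mar 4, 2194: 365 days.
Mar 4, 2194 → Mar 4, 2195: 365 days.
Mar 4, 2195 → Mar 4, 2196: 366 days (Feb 29, 2196 is in that span).
Mar 4, 2196 → Mar 4, 2197: 365 days.
Mar 4, 2197 → Mar 4, 2198: 365 days.
Mar 4, 2198 → Mar 4, 2199: 365 days.
Mar 4, 2199 → Mar 4, 2200: 365 days.
Mar 4, 2200 → Mar 4, 2201: 365 days.
Mar 4, 2201 → Mar 4, 2202: 365 days.
Mar 4, 2202 → Mar 4, 2203: 365 days.
Mar 4, 2203 → Mar 4, 2204: 366 days (Feb 29, 2204 is in that span).
Mar 4, 2204 → Apr 4, 2204: 31 days (March has 31).
Apr 4, 2204 → May 4, 2204: 30 days (April has 30).
May 4, 2204 → Jun 4, 2204: 31 days (May has 31).
Jun 4, 2204 → Jul 4, 2204: 30 days (June has 30).
Jul 4, 2204 → Aug 4, 2204: 31 days (July has 31).
Aug 4, 2204 → Sep 4, 2204: 31 days (August has 31).
Sep 4, 2204 → Oct 4, 2204: 30 days (September has 30).
Oct 4, 2204 → Nov 4, 2204: 31 days (October has 31).
Nov 4, 2204 → Dec 4, 2204: 30 days (November has 30).
Dec 4, 2204 → Jan 4, 2205: 31 days (December has 31).
Jan 4, 2205 → Feb 4, 2205: 31 days (January has 31).
Feb 4, 2205 → Mar 4, 2205: 28 days (February has 28).
Mar 4, 2205 → Apr 2, 2205: 29 days.
Total: 4411 days.

4411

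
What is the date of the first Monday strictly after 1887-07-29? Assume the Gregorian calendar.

August 1, 1887

Jul 29, 1887 is a Friday.
From Friday to the next Monday is 3 days.
Jul 29, 1887 + 3 = Aug 1, 1887.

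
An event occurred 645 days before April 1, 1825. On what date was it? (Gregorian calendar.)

June 26, 1823

−365 (one year) → Apr 1, 1824 (280 left).
−1 → Mar 31, 1824 (end of Mar, 31 days; 279 left).
−31 → Feb 29, 1824 (end of Feb, 29 days; 248 left).
−29 → Jan 31, 1824 (end of Jan, 31 days; 219 left).
−31 → Dec 31, 1823 (end of Dec, 31 days; 188 left).
−31 → Nov 30, 1823 (end of Nov, 30 days; 157 left).
−30 → Oct 31, 1823 (end of Oct, 31 days; 127 left).
−31 → Sep 30, 1823 (end of Sep, 30 days; 96 left).
−30 → Aug 31, 1823 (end of Aug, 31 days; 66 left).
−31 → Jul 31, 1823 (end of Jul, 31 days; 35 left).
−31 → Jun 30, 1823 (end of Jun, 30 days; 4 left).
−4 → Jun 26, 1823.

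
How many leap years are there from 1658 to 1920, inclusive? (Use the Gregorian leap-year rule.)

Multiples of 4 in [1658,1920]: 66.
Of those, multiples of 100: 3 (not leap unless ÷400).
Multiples of 400: 0.
Leap years = 66 − 3 + 0 = 63.

63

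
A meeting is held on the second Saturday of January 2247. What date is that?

January 9, 2247

January 1, 2247 is a Friday.
The first Saturday is therefore January 2 (1 days later).
The second Saturday is 2 + 1×7 = January 9.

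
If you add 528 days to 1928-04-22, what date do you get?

October 2, 1929

+365 (one year) → Apr 22, 1929 (163 left).
Apr has 30 days: +9 → May 1, 1929 (154 left).
May has 31 days: +31 → Jun 1, 1929 (123 left).
Jun has 30 days: +30 → Jul 1, 1929 (93 left).
Jul has 31 days: +31 → Aug 1, 1929 (62 left).
Aug has 31 days: +31 → Sep 1, 1929 (31 left).
Sep has 30 days: +30 → Oct 1, 1929 (1 left).
+1 → Oct 2, 1929.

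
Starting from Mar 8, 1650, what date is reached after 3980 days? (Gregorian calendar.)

January 29, 1661

+365 (one year) → Mar 8, 1651 (3615 left).
+366 (one year; includes Feb 29, 1652) → Mar 8, 1652 (3249 left).
+365 (one year) → Mar 8, 1653 (2884 left).
+365 (one year) → Mar 8, 1654 (2519 left).
+365 (one year) → Mar 8, 1655 (2154 left).
+366 (one year; includes Feb 29, 1656) → Mar 8, 1656 (1788 left).
+365 (one year) → Mar 8, 1657 (1423 left).
+365 (one year) → Mar 8, 1658 (1058 left).
+365 (one year) → Mar 8, 1659 (693 left).
+366 (one year; includes Feb 29, 1660) → Mar 8, 1660 (327 left).
Mar has 31 days: +24 → Apr 1, 1660 (303 left).
Apr has 30 days: +30 → May 1, 1660 (273 left).
May has 31 days: +31 → Jun 1, 1660 (242 left).
Jun has 30 days: +30 → Jul 1, 1660 (212 left).
Jul has 31 days: +31 → Aug 1, 1660 (181 left).
Aug has 31 days: +31 → Sep 1, 1660 (150 left).
Sep has 30 days: +30 → Oct 1, 1660 (120 left).
Oct has 31 days: +31 → Nov 1, 1660 (89 left).
Nov has 30 days: +30 → Dec 1, 1660 (59 left).
Dec has 31 days: +31 → Jan 1, 1661 (28 left).
+28 → Jan 29, 1661.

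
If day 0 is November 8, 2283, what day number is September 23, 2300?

6163

Nov 8, 2283 → Nov 8, 2284: 366 days (Feb 29, 2284 is in that span).
Nov 8, 2284 → Nov 8, 2285: 365 days.
Nov 8, 2285 → Nov 8, 2286: 365 days.
Nov 8, 2286 → Nov 8, 2287: 365 days.
Nov 8, 2287 → Nov 8, 2288: 366 days (Feb 29, 2288 is in that span).
Nov 8, 2288 → Nov 8, 2289: 365 days.
Nov 8, 2289 → Nov 8, 2290: 365 days.
Nov 8, 2290 → Nov 8, 2291: 365 days.
Nov 8, 2291 → Nov 8, 2292: 366 days (Feb 29, 2292 is in that span).
Nov 8, 2292 → Nov 8, 2293: 365 days.
Nov 8, 2293 → Nov 8, 2294: 365 days.
Nov 8, 2294 → Nov 8, 2295: 365 days.
Nov 8, 2295 → Nov 8, 2296: 366 days (Feb 29, 2296 is in that span).
Nov 8, 2296 → Nov 8, 2297: 365 days.
Nov 8, 2297 → Nov 8, 2298: 365 days.
Nov 8, 2298 → Nov 8, 2299: 365 days.
Nov 8, 2299 → Dec 8, 2299: 30 days (November has 30).
Dec 8, 2299 → Jan 8, 2300: 31 days (December has 31).
Jan 8, 2300 → Feb 8, 2300: 31 days (January has 31).
Feb 8, 2300 → Mar 8, 2300: 28 days (February has 28).
Mar 8, 2300 → Apr 8, 2300: 31 days (March has 31).
Apr 8, 2300 → May 8, 2300: 30 days (April has 30).
May 8, 2300 → Jun 8, 2300: 31 days (May has 31).
Jun 8, 2300 → Jul 8, 2300: 30 days (June has 30).
Jul 8, 2300 → Aug 8, 2300: 31 days (July has 31).
Aug 8, 2300 → Sep 8, 2300: 31 days (August has 31).
Sep 8, 2300 → Sep 23, 2300: 15 days.
Total: 6163 days.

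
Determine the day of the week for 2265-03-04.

Doomsday rule: the anchor day for the 2200s is Friday. For year 65: 65÷12 = 5 r 5, and 5÷4 = 1, so 5+5+1 = 11.
Friday + 11 ≡ Tuesday — that's 2265's doomsday.
In March the doomsday date is Mar 14.
Mar 4 is 10 days before Mar 14; 10 mod 7 = 3, so Tuesday − 3 = Saturday.

Saturday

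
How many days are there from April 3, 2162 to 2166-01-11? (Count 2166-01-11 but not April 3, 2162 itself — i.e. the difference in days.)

Apr 3, 2162 → Apr 3, 2163: 365 days.
Apr 3, 2163 → Apr 3, 2164: 366 days (Feb 29, 2164 is in that span).
Apr 3, 2164 → Apr 3, 2165: 365 days.
Apr 3, 2165 → May 3, 2165: 30 days (April has 30).
May 3, 2165 → Jun 3, 2165: 31 days (May has 31).
Jun 3, 2165 → Jul 3, 2165: 30 days (June has 30).
Jul 3, 2165 → Aug 3, 2165: 31 days (July has 31).
Aug 3, 2165 → Sep 3, 2165: 31 days (August has 31).
Sep 3, 2165 → Oct 3, 2165: 30 days (September has 30).
Oct 3, 2165 → Nov 3, 2165: 31 days (October has 31).
Nov 3, 2165 → Dec 3, 2165: 30 days (November has 30).
Dec 3, 2165 → Jan 3, 2166: 31 days (December has 31).
Jan 3, 2166 → Jan 11, 2166: 8 days.
Total: 1379 days.

1379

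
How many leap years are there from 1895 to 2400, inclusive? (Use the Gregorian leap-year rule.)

Multiples of 4 in [1895,2400]: 127.
Of those, multiples of 100: 6 (not leap unless ÷400).
Multiples of 400: 2.
Leap years = 127 − 6 + 2 = 123.

123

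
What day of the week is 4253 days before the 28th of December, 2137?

Dec 28, 2137 is a Saturday.
4253 mod 7 = 4, so 4253 days before a Saturday is Saturday − 4 = Tuesday.

Tuesday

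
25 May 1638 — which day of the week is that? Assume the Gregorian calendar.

Tuesday

Doomsday rule: the anchor day for the 1600s is Tuesday. For year 38: 38÷12 = 3 r 2, and 2÷4 = 0, so 3+2+0 = 5.
Tuesday + 5 ≡ Sunday — that's 1638's doomsday.
In May the doomsday date is May 9.
May 25 is 16 days after May 9; 16 mod 7 = 2, so Sunday + 2 = Tuesday.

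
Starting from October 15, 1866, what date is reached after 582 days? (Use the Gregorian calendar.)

+365 (one year) → Oct 15, 1867 (217 left).
Oct has 31 days: +17 → Nov 1, 1867 (200 left).
Nov has 30 days: +30 → Dec 1, 1867 (170 left).
Dec has 31 days: +31 → Jan 1, 1868 (139 left).
Jan has 31 days: +31 → Feb 1, 1868 (108 left).
Feb has 29 days: +29 → Mar 1, 1868 (79 left).
Mar has 31 days: +31 → Apr 1, 1868 (48 left).
Apr has 30 days: +30 → May 1, 1868 (18 left).
+18 → May 19, 1868.

May 19, 1868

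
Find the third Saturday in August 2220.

August 1, 2220 is a Tuesday.
The first Saturday is therefore August 5 (4 days later).
The third Saturday is 5 + 2×7 = August 19.

August 19, 2220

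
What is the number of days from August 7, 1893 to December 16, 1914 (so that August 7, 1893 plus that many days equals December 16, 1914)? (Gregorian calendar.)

7800

Aug 7, 1893 → Aug 7, 1894: 365 days.
Aug 7, 1894 → Aug 7, 1895: 365 days.
Aug 7, 1895 → Aug 7, 1896: 366 days (Feb 29, 1896 is in that span).
Aug 7, 1896 → Aug 7, 1897: 365 days.
Aug 7, 1897 → Aug 7, 1898: 365 days.
Aug 7, 1898 → Aug 7, 1899: 365 days.
Aug 7, 1899 → Aug 7, 1900: 365 days.
Aug 7, 1900 → Aug 7, 1901: 365 days.
Aug 7, 1901 → Aug 7, 1902: 365 days.
Aug 7, 1902 → Aug 7, 1903: 365 days.
Aug 7, 1903 → Aug 7, 1904: 366 days (Feb 29, 1904 is in that span).
Aug 7, 1904 → Aug 7, 1905: 365 days.
Aug 7, 1905 → Aug 7, 1906: 365 days.
Aug 7, 1906 → Aug 7, 1907: 365 days.
Aug 7, 1907 → Aug 7, 1908: 366 days (Feb 29, 1908 is in that span).
Aug 7, 1908 → Aug 7, 1909: 365 days.
Aug 7, 1909 → Aug 7, 1910: 365 days.
Aug 7, 1910 → Aug 7, 1911: 365 days.
Aug 7, 1911 → Aug 7, 1912: 366 days (Feb 29, 1912 is in that span).
Aug 7, 1912 → Aug 7, 1913: 365 days.
Aug 7, 1913 → Aug 7, 1914: 365 days.
Aug 7, 1914 → Sep 7, 1914: 31 days (August has 31).
Sep 7, 1914 → Oct 7, 1914: 30 days (September has 30).
Oct 7, 1914 → Nov 7, 1914: 31 days (October has 31).
Nov 7, 1914 → Dec 7, 1914: 30 days (November has 30).
Dec 7, 1914 → Dec 16, 1914: 9 days.
Total: 7800 days.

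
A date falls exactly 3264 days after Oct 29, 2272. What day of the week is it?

Thursday

Oct 29, 2272 is a Tuesday.
3264 mod 7 = 2, so 3264 days after a Tuesday is Tuesday + 2 = Thursday.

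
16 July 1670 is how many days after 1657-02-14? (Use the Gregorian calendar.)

Feb 14, 1657 → Feb 14, 1658: 365 days.
Feb 14, 1658 → Feb 14, 1659: 365 days.
Feb 14, 1659 → Feb 14, 1660: 365 days.
Feb 14, 1660 → Feb 14, 1661: 366 days (Feb 29, 1660 is in that span).
Feb 14, 1661 → Feb 14, 1662: 365 days.
Feb 14, 1662 → Feb 14, 1663: 365 days.
Feb 14, 1663 → Feb 14, 1664: 365 days.
Feb 14, 1664 → Feb 14, 1665: 366 days (Feb 29, 1664 is in that span).
Feb 14, 1665 → Feb 14, 1666: 365 days.
Feb 14, 1666 → Feb 14, 1667: 365 days.
Feb 14, 1667 → Feb 14, 1668: 365 days.
Feb 14, 1668 → Feb 14, 1669: 366 days (Feb 29, 1668 is in that span).
Feb 14, 1669 → Feb 14, 1670: 365 days.
Feb 14, 1670 → Mar 14, 1670: 28 days (February has 28).
Mar 14, 1670 → Apr 14, 1670: 31 days (March has 31).
Apr 14, 1670 → May 14, 1670: 30 days (April has 30).
May 14, 1670 → Jun 14, 1670: 31 days (May has 31).
Jun 14, 1670 → Jul 14, 1670: 30 days (June has 30).
Jul 14, 1670 → Jul 16, 1670: 2 days.
Total: 4900 days.

4900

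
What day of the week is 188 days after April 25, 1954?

Saturday

First find the weekday of Apr 25, 1954. Doomsday rule: the anchor day for the 1900s is Wednesday. For year 54: 54÷12 = 4 r 6, and 6÷4 = 1, so 4+6+1 = 11.
Wednesday + 11 ≡ Sunday — that's 1954's doomsday.
In April the doomsday date is Apr 4.
Apr 25 is 21 days after Apr 4; 21 mod 7 = 0, so Sunday + 0 = Sunday.
188 mod 7 = 6, so 188 days after a Sunday is Sunday + 6 = Saturday.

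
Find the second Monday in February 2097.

February 11, 2097

February 1, 2097 is a Friday.
The first Monday is therefore February 4 (3 days later).
The second Monday is 4 + 1×7 = February 11.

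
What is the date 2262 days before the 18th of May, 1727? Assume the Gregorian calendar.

March 8, 1721

−365 (one year) → May 18, 1726 (1897 left).
−365 (one year) → May 18, 1725 (1532 left).
−365 (one year) → May 18, 1724 (1167 left).
−366 (one year; includes Feb 29, 1724) → May 18, 1723 (801 left).
−365 (one year) → May 18, 1722 (436 left).
−365 (one year) → May 18, 1721 (71 left).
−18 → Apr 30, 1721 (end of Apr, 30 days; 53 left).
−30 → Mar 31, 1721 (end of Mar, 31 days; 23 left).
−23 → Mar 8, 1721.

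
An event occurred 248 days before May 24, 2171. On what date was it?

−24 → Apr 30, 2171 (end of Apr, 30 days; 224 left).
−30 → Mar 31, 2171 (end of Mar, 31 days; 194 left).
−31 → Feb 28, 2171 (end of Feb, 28 days; 163 left).
−28 → Jan 31, 2171 (end of Jan, 31 days; 135 left).
−31 → Dec 31, 2170 (end of Dec, 31 days; 104 left).
−31 → Nov 30, 2170 (end of Nov, 30 days; 73 left).
−30 → Oct 31, 2170 (end of Oct, 31 days; 43 left).
−31 → Sep 30, 2170 (end of Sep, 30 days; 12 left).
−12 → Sep 18, 2170.

September 18, 2170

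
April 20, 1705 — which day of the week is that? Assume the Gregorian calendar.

Doomsday rule: the anchor day for the 1700s is Sunday. For year 05: 5÷12 = 0 r 5, and 5÷4 = 1, so 0+5+1 = 6.
Sunday + 6 ≡ Saturday — that's 1705's doomsday.
In April the doomsday date is Apr 4.
Apr 20 is 16 days after Apr 4; 16 mod 7 = 2, so Saturday + 2 = Monday.

Monday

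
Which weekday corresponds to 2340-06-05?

Wednesday

Doomsday rule: the anchor day for the 2300s is Wednesday. For year 40: 40÷12 = 3 r 4, and 4÷4 = 1, so 3+4+1 = 8.
Wednesday + 8 ≡ Thursday — that's 2340's doomsday.
In June the doomsday date is Jun 6.
Jun 5 is 1 day before Jun 6; 1 mod 7 = 1, so Thursday − 1 = Wednesday.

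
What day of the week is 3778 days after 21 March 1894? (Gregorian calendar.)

Monday

First find the weekday of Mar 21, 1894. Doomsday rule: the anchor day for the 1800s is Friday. For year 94: 94÷12 = 7 r 10, and 10÷4 = 2, so 7+10+2 = 19.
Friday + 19 ≡ Wednesday — that's 1894's doomsday.
In March the doomsday date is Mar 14.
Mar 21 is 7 days after Mar 14; 7 mod 7 = 0, so Wednesday + 0 = Wednesday.
3778 mod 7 = 5, so 3778 days after a Wednesday is Wednesday + 5 = Monday.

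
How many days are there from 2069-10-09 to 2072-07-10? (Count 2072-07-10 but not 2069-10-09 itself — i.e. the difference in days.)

1005

Oct 9, 2069 → Oct 9, 2070: 365 days.
Oct 9, 2070 → Oct 9, 2071: 365 days.
Oct 9, 2071 → Nov 9, 2071: 31 days (October has 31).
Nov 9, 2071 → Dec 9, 2071: 30 days (November has 30).
Dec 9, 2071 → Jan 9, 2072: 31 days (December has 31).
Jan 9, 2072 → Feb 9, 2072: 31 days (January has 31).
Feb 9, 2072 → Mar 9, 2072: 29 days (February has 29).
Mar 9, 2072 → Apr 9, 2072: 31 days (March has 31).
Apr 9, 2072 → May 9, 2072: 30 days (April has 30).
May 9, 2072 → Jun 9, 2072: 31 days (May has 31).
Jun 9, 2072 → Jul 9, 2072: 30 days (June has 30).
Jul 9, 2072 → Jul 10, 2072: 1 days.
Total: 1005 days.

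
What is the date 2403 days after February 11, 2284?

September 10, 2290

+366 (one year; includes Feb 29, 2284) → Feb 11, 2285 (2037 left).
+365 (one year) → Feb 11, 2286 (1672 left).
+365 (one year) → Feb 11, 2287 (1307 left).
+365 (one year) → Feb 11, 2288 (942 left).
+366 (one year; includes Feb 29, 2288) → Feb 11, 2289 (576 left).
+365 (one year) → Feb 11, 2290 (211 left).
Feb has 28 days: +18 → Mar 1, 2290 (193 left).
Mar has 31 days: +31 → Apr 1, 2290 (162 left).
Apr has 30 days: +30 → May 1, 2290 (132 left).
May has 31 days: +31 → Jun 1, 2290 (101 left).
Jun has 30 days: +30 → Jul 1, 2290 (71 left).
Jul has 31 days: +31 → Aug 1, 2290 (40 left).
Aug has 31 days: +31 → Sep 1, 2290 (9 left).
+9 → Sep 10, 2290.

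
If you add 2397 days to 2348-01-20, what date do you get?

+366 (one year; includes Feb 29, 2348) → Jan 20, 2349 (2031 left).
+365 (one year) → Jan 20, 2350 (1666 left).
+365 (one year) → Jan 20, 2351 (1301 left).
+365 (one year) → Jan 20, 2352 (936 left).
+366 (one year; includes Feb 29, 2352) → Jan 20, 2353 (570 left).
+365 (one year) → Jan 20, 2354 (205 left).
Jan has 31 days: +12 → Feb 1, 2354 (193 left).
Feb has 28 days: +28 → Mar 1, 2354 (165 left).
Mar has 31 days: +31 → Apr 1, 2354 (134 left).
Apr has 30 days: +30 → May 1, 2354 (104 left).
May has 31 days: +31 → Jun 1, 2354 (73 left).
Jun has 30 days: +30 → Jul 1, 2354 (43 left).
Jul has 31 days: +31 → Aug 1, 2354 (12 left).
+12 → Aug 13, 2354.

August 13, 2354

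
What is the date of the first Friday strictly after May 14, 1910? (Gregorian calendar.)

May 20, 1910

May 14, 1910 is a Saturday.
From Saturday to the next Friday is 6 days.
May 14, 1910 + 6 = May 20, 1910.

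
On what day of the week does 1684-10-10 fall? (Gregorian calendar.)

Doomsday rule: the anchor day for the 1600s is Tuesday. For year 84: 84÷12 = 7 r 0, and 0÷4 = 0, so 7+0+0 = 7.
Tuesday + 7 ≡ Tuesday — that's 1684's doomsday.
In October the doomsday date is Oct 10.
Oct 10 is the doomsday itself: Tuesday.

Tuesday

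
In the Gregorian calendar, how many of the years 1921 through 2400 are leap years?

Multiples of 4 in [1921,2400]: 120.
Of those, multiples of 100: 5 (not leap unless ÷400).
Multiples of 400: 2.
Leap years = 120 − 5 + 2 = 117.

117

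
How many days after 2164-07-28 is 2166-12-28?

Jul 28, 2164 → Jul 28, 2165: 365 days.
Jul 28, 2165 → Jul 28, 2166: 365 days.
Jul 28, 2166 → Aug 28, 2166: 31 days (July has 31).
Aug 28, 2166 → Sep 28, 2166: 31 days (August has 31).
Sep 28, 2166 → Oct 28, 2166: 30 days (September has 30).
Oct 28, 2166 → Nov 28, 2166: 31 days (October has 31).
Nov 28, 2166 → Dec 28, 2166: 30 days.
Total: 883 days.

883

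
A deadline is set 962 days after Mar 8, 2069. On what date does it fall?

October 26, 2071

+365 (one year) → Mar 8, 2070 (597 left).
+365 (one year) → Mar 8, 2071 (232 left).
Mar has 31 days: +24 → Apr 1, 2071 (208 left).
Apr has 30 days: +30 → May 1, 2071 (178 left).
May has 31 days: +31 → Jun 1, 2071 (147 left).
Jun has 30 days: +30 → Jul 1, 2071 (117 left).
Jul has 31 days: +31 → Aug 1, 2071 (86 left).
Aug has 31 days: +31 → Sep 1, 2071 (55 left).
Sep has 30 days: +30 → Oct 1, 2071 (25 left).
+25 → Oct 26, 2071.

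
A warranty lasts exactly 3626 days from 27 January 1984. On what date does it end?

December 31, 1993

+366 (one year; includes Feb 29, 1984) → Jan 27, 1985 (3260 left).
+365 (one year) → Jan 27, 1986 (2895 left).
+365 (one year) → Jan 27, 1987 (2530 left).
+365 (one year) → Jan 27, 1988 (2165 left).
+366 (one year; includes Feb 29, 1988) → Jan 27, 1989 (1799 left).
+365 (one year) → Jan 27, 1990 (1434 left).
+365 (one year) → Jan 27, 1991 (1069 left).
+365 (one year) → Jan 27, 1992 (704 left).
+366 (one year; includes Feb 29, 1992) → Jan 27, 1993 (338 left).
Jan has 31 days: +5 → Feb 1, 1993 (333 left).
Feb has 28 days: +28 → Mar 1, 1993 (305 left).
Mar has 31 days: +31 → Apr 1, 1993 (274 left).
Apr has 30 days: +30 → May 1, 1993 (244 left).
May has 31 days: +31 → Jun 1, 1993 (213 left).
Jun has 30 days: +30 → Jul 1, 1993 (183 left).
Jul has 31 days: +31 → Aug 1, 1993 (152 left).
Aug has 31 days: +31 → Sep 1, 1993 (121 left).
Sep has 30 days: +30 → Oct 1, 1993 (91 left).
Oct has 31 days: +31 → Nov 1, 1993 (60 left).
Nov has 30 days: +30 → Dec 1, 1993 (30 left).
+30 → Dec 31, 1993.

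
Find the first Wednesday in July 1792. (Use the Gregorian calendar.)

July 4, 1792

July 1, 1792 is a Sunday.
The first Wednesday is therefore July 4 (3 days later).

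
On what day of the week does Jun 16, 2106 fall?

Wednesday

Doomsday rule: the anchor day for the 2100s is Sunday. For year 06: 6÷12 = 0 r 6, and 6÷4 = 1, so 0+6+1 = 7.
Sunday + 7 ≡ Sunday — that's 2106's doomsday.
In June the doomsday date is Jun 6.
Jun 16 is 10 days after Jun 6; 10 mod 7 = 3, so Sunday + 3 = Wednesday.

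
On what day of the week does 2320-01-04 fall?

Sunday

Doomsday rule: the anchor day for the 2300s is Wednesday. For year 20: 20÷12 = 1 r 8, and 8÷4 = 2, so 1+8+2 = 11.
Wednesday + 11 ≡ Sunday — that's 2320's doomsday.
In January the doomsday date is Jan 4 (2320 is a leap year (divisible by 4)).
Jan 4 is the doomsday itself: Sunday.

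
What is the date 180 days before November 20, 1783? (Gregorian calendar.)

May 24, 1783

−20 → Oct 31, 1783 (end of Oct, 31 days; 160 left).
−31 → Sep 30, 1783 (end of Sep, 30 days; 129 left).
−30 → Aug 31, 1783 (end of Aug, 31 days; 99 left).
−31 → Jul 31, 1783 (end of Jul, 31 days; 68 left).
−31 → Jun 30, 1783 (end of Jun, 30 days; 37 left).
−30 → May 31, 1783 (end of May, 31 days; 7 left).
−7 → May 24, 1783.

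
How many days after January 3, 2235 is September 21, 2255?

7566

Jan 3, 2235 → Jan 3, 2236: 365 days.
Jan 3, 2236 → Jan 3, 2237: 366 days (Feb 29, 2236 is in that span).
Jan 3, 2237 → Jan 3, 2238: 365 days.
Jan 3, 2238 → Jan 3, 2239: 365 days.
Jan 3, 2239 → Jan 3, 2240: 365 days.
Jan 3, 2240 → Jan 3, 2241: 366 days (Feb 29, 2240 is in that span).
Jan 3, 2241 → Jan 3, 2242: 365 days.
Jan 3, 2242 → Jan 3, 2243: 365 days.
Jan 3, 2243 → Jan 3, 2244: 365 days.
Jan 3, 2244 → Jan 3, 2245: 366 days (Feb 29, 2244 is in that span).
Jan 3, 2245 → Jan 3, 2246: 365 days.
Jan 3, 2246 → Jan 3, 2247: 365 days.
Jan 3, 2247 → Jan 3, 2248: 365 days.
Jan 3, 2248 → Jan 3, 2249: 366 days (Feb 29, 2248 is in that span).
Jan 3, 2249 → Jan 3, 2250: 365 days.
Jan 3, 2250 → Jan 3, 2251: 365 days.
Jan 3, 2251 → Jan 3, 2252: 365 days.
Jan 3, 2252 → Jan 3, 2253: 366 days (Feb 29, 2252 is in that span).
Jan 3, 2253 → Jan 3, 2254: 365 days.
Jan 3, 2254 → Jan 3, 2255: 365 days.
Jan 3, 2255 → Feb 3, 2255: 31 days (January has 31).
Feb 3, 2255 → Mar 3, 2255: 28 days (February has 28).
Mar 3, 2255 → Apr 3, 2255: 31 days (March has 31).
Apr 3, 2255 → May 3, 2255: 30 days (April has 30).
May 3, 2255 → Jun 3, 2255: 31 days (May has 31).
Jun 3, 2255 → Jul 3, 2255: 30 days (June has 30).
Jul 3, 2255 → Aug 3, 2255: 31 days (July has 31).
Aug 3, 2255 → Sep 3, 2255: 31 days (August has 31).
Sep 3, 2255 → Sep 21, 2255: 18 days.
Total: 7566 days.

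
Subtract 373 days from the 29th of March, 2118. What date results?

−29 → Feb 28, 2118 (end of Feb, 28 days; 344 left).
−28 → Jan 31, 2118 (end of Jan, 31 days; 316 left).
−31 → Dec 31, 2117 (end of Dec, 31 days; 285 left).
−31 → Nov 30, 2117 (end of Nov, 30 days; 254 left).
−30 → Oct 31, 2117 (end of Oct, 31 days; 224 left).
−31 → Sep 30, 2117 (end of Sep, 30 days; 193 left).
−30 → Aug 31, 2117 (end of Aug, 31 days; 163 left).
−31 → Jul 31, 2117 (end of Jul, 31 days; 132 left).
−31 → Jun 30, 2117 (end of Jun, 30 days; 101 left).
−30 → May 31, 2117 (end of May, 31 days; 71 left).
−31 → Apr 30, 2117 (end of Apr, 30 days; 40 left).
−30 → Mar 31, 2117 (end of Mar, 31 days; 10 left).
−10 → Mar 21, 2117.

March 21, 2117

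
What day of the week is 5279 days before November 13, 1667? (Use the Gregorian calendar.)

Nov 13, 1667 is a Sunday.
5279 mod 7 = 1, so 5279 days before a Sunday is Sunday − 1 = Saturday.

Saturday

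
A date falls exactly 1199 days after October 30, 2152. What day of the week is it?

Oct 30, 2152 is a Monday.
1199 mod 7 = 2, so 1199 days after a Monday is Monday + 2 = Wednesday.

Wednesday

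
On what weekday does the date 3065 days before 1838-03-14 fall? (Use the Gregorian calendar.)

Mar 14, 1838 is a Wednesday.
3065 mod 7 = 6, so 3065 days before a Wednesday is Wednesday − 6 = Thursday.

Thursday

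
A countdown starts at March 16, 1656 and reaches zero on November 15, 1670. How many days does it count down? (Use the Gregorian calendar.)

Mar 16, 1656 → Mar 16, 1657: 365 days.
Mar 16, 1657 → Mar 16, 1658: 365 days.
Mar 16, 1658 → Mar 16, 1659: 365 days.
Mar 16, 1659 → Mar 16, 1660: 366 days (Feb 29, 1660 is in that span).
Mar 16, 1660 → Mar 16, 1661: 365 days.
Mar 16, 1661 → Mar 16, 1662: 365 days.
Mar 16, 1662 → Mar 16, 1663: 365 days.
Mar 16, 1663 → Mar 16, 1664: 366 days (Feb 29, 1664 is in that span).
Mar 16, 1664 → Mar 16, 1665: 365 days.
Mar 16, 1665 → Mar 16, 1666: 365 days.
Mar 16, 1666 → Mar 16, 1667: 365 days.
Mar 16, 1667 → Mar 16, 1668: 366 days (Feb 29, 1668 is in that span).
Mar 16, 1668 → Mar 16, 1669: 365 days.
Mar 16, 1669 → Mar 16, 1670: 365 days.
Mar 16, 1670 → Apr 16, 1670: 31 days (March has 31).
Apr 16, 1670 → May 16, 1670: 30 days (April has 30).
May 16, 1670 → Jun 16, 1670: 31 days (May has 31).
Jun 16, 1670 → Jul 16, 1670: 30 days (June has 30).
Jul 16, 1670 → Aug 16, 1670: 31 days (July has 31).
Aug 16, 1670 → Sep 16, 1670: 31 days (August has 31).
Sep 16, 1670 → Oct 16, 1670: 30 days (September has 30).
Oct 16, 1670 → Nov 15, 1670: 30 days.
Total: 5357 days.

5357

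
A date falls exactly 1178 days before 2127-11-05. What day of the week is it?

Nov 5, 2127 is a Wednesday.
1178 mod 7 = 2, so 1178 days before a Wednesday is Wednesday − 2 = Monday.

Monday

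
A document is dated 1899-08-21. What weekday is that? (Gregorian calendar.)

Monday

Doomsday rule: the anchor day for the 1800s is Friday. For year 99: 99÷12 = 8 r 3, and 3÷4 = 0, so 8+3+0 = 11.
Friday + 11 ≡ Tuesday — that's 1899's doomsday.
In August the doomsday date is Aug 8.
Aug 21 is 13 days after Aug 8; 13 mod 7 = 6, so Tuesday + 6 = Monday.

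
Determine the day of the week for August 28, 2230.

Doomsday rule: the anchor day for the 2200s is Friday. For year 30: 30÷12 = 2 r 6, and 6÷4 = 1, so 2+6+1 = 9.
Friday + 9 ≡ Sunday — that's 2230's doomsday.
In August the doomsday date is Aug 8.
Aug 28 is 20 days after Aug 8; 20 mod 7 = 6, so Sunday + 6 = Saturday.

Saturday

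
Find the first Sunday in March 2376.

March 7, 2376

March 1, 2376 is a Monday.
The first Sunday is therefore March 7 (6 days later).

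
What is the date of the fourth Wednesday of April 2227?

April 1, 2227 is a Sunday.
The first Wednesday is therefore April 4 (3 days later).
The fourth Wednesday is 4 + 3×7 = April 25.

April 25, 2227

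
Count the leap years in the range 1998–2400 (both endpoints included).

Multiples of 4 in [1998,2400]: 101.
Of those, multiples of 100: 5 (not leap unless ÷400).
Multiples of 400: 2.
Leap years = 101 − 5 + 2 = 98.

98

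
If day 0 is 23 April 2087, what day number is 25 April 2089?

733

Apr 23, 2087 → Apr 23, 2088: 366 days (Feb 29, 2088 is in that span).
Apr 23, 2088 → May 23, 2088: 30 days (April has 30).
May 23, 2088 → Jun 23, 2088: 31 days (May has 31).
Jun 23, 2088 → Jul 23, 2088: 30 days (June has 30).
Jul 23, 2088 → Aug 23, 2088: 31 days (July has 31).
Aug 23, 2088 → Sep 23, 2088: 31 days (August has 31).
Sep 23, 2088 → Oct 23, 2088: 30 days (September has 30).
Oct 23, 2088 → Nov 23, 2088: 31 days (October has 31).
Nov 23, 2088 → Dec 23, 2088: 30 days (November has 30).
Dec 23, 2088 → Jan 23, 2089: 31 days (December has 31).
Jan 23, 2089 → Feb 23, 2089: 31 days (January has 31).
Feb 23, 2089 → Mar 23, 2089: 28 days (February has 28).
Mar 23, 2089 → Apr 23, 2089: 31 days (March has 31).
Apr 23, 2089 → Apr 25, 2089: 2 days.
Total: 733 days.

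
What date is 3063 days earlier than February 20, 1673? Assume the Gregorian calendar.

−366 (one year; includes Feb 29, 1672) → Feb 20, 1672 (2697 left).
−365 (one year) → Feb 20, 1671 (2332 left).
−365 (one year) → Feb 20, 1670 (1967 left).
−365 (one year) → Feb 20, 1669 (1602 left).
−366 (one year; includes Feb 29, 1668) → Feb 20, 1668 (1236 left).
−365 (one year) → Feb 20, 1667 (871 left).
−365 (one year) → Feb 20, 1666 (506 left).
−365 (one year) → Feb 20, 1665 (141 left).
−20 → Jan 31, 1665 (end of Jan, 31 days; 121 left).
−31 → Dec 31, 1664 (end of Dec, 31 days; 90 left).
−31 → Nov 30, 1664 (end of Nov, 30 days; 59 left).
−30 → Oct 31, 1664 (end of Oct, 31 days; 29 left).
−29 → Oct 2, 1664.

October 2, 1664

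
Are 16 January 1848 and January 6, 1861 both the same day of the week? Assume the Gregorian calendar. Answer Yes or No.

From Jan 16, 1848 to Jan 6, 1861 is 4739 days.
4739 mod 7 = 0, so they are the same weekday.
(Jan 16, 1848 is a Sunday; Jan 6, 1861 is a Sunday.)

Yes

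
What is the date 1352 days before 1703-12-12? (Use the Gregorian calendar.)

−365 (one year) → Dec 12, 1702 (987 left).
−365 (one year) → Dec 12, 1701 (622 left).
−365 (one year) → Dec 12, 1700 (257 left).
−12 → Nov 30, 1700 (end of Nov, 30 days; 245 left).
−30 → Oct 31, 1700 (end of Oct, 31 days; 215 left).
−31 → Sep 30, 1700 (end of Sep, 30 days; 184 left).
−30 → Aug 31, 1700 (end of Aug, 31 days; 154 left).
−31 → Jul 31, 1700 (end of Jul, 31 days; 123 left).
−31 → Jun 30, 1700 (end of Jun, 30 days; 92 left).
−30 → May 31, 1700 (end of May, 31 days; 62 left).
−31 → Apr 30, 1700 (end of Apr, 30 days; 31 left).
−30 → Mar 31, 1700 (end of Mar, 31 days; 1 left).
−1 → Mar 30, 1700.

March 30, 1700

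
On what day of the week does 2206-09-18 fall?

Thursday

January 1, 2206 is a Wednesday.
Jan 1, 2206 → Feb 1, 2206: 31 days (January has 31).
Feb 1, 2206 → Mar 1, 2206: 28 days (February has 28).
Mar 1, 2206 → Apr 1, 2206: 31 days (March has 31).
Apr 1, 2206 → May 1, 2206: 30 days (April has 30).
May 1, 2206 → Jun 1, 2206: 31 days (May has 31).
Jun 1, 2206 → Jul 1, 2206: 30 days (June has 30).
Jul 1, 2206 → Aug 1, 2206: 31 days (July has 31).
Aug 1, 2206 → Sep 1, 2206: 31 days (August has 31).
Sep 1, 2206 → Sep 18, 2206: 17 days.
Total: 260 days.
260 mod 7 = 1, so Wednesday + 1 = Thursday.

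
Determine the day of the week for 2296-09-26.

Doomsday rule: the anchor day for the 2200s is Friday. For year 96: 96÷12 = 8 r 0, and 0÷4 = 0, so 8+0+0 = 8.
Friday + 8 ≡ Saturday — that's 2296's doomsday.
In September the doomsday date is Sep 5.
Sep 26 is 21 days after Sep 5; 21 mod 7 = 0, so Saturday + 0 = Saturday.

Saturday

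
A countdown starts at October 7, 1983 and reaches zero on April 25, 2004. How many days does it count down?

Oct 7, 1983 → Oct 7, 1984: 366 days (Feb 29, 1984 is in that span).
Oct 7, 1984 → Oct 7, 1985: 365 days.
Oct 7, 1985 → Oct 7, 1986: 365 days.
Oct 7, 1986 → Oct 7, 1987: 365 days.
Oct 7, 1987 → Oct 7, 1988: 366 days (Feb 29, 1988 is in that span).
Oct 7, 1988 → Oct 7, 1989: 365 days.
Oct 7, 1989 → Oct 7, 1990: 365 days.
Oct 7, 1990 → Oct 7, 1991: 365 days.
Oct 7, 1991 → Oct 7, 1992: 366 days (Feb 29, 1992 is in that span).
Oct 7, 1992 → Oct 7, 1993: 365 days.
Oct 7, 1993 → Oct 7, 1994: 365 days.
Oct 7, 1994 → Oct 7, 1995: 365 days.
Oct 7, 1995 → Oct 7, 1996: 366 days (Feb 29, 1996 is in that span).
Oct 7, 1996 → Oct 7, 1997: 365 days.
Oct 7, 1997 → Oct 7, 1998: 365 days.
Oct 7, 1998 → Oct 7, 1999: 365 days.
Oct 7, 1999 → Oct 7, 2000: 366 days (Feb 29, 2000 is in that span).
Oct 7, 2000 → Oct 7, 2001: 365 days.
Oct 7, 2001 → Oct 7, 2002: 365 days.
Oct 7, 2002 → Oct 7, 2003: 365 days.
Oct 7, 2003 → Nov 7, 2003: 31 days (October has 31).
Nov 7, 2003 → Dec 7, 2003: 30 days (November has 30).
Dec 7, 2003 → Jan 7, 2004: 31 days (December has 31).
Jan 7, 2004 → Feb 7, 2004: 31 days (January has 31).
Feb 7, 2004 → Mar 7, 2004: 29 days (February has 29).
Mar 7, 2004 → Apr 7, 2004: 31 days (March has 31).
Apr 7, 2004 → Apr 25, 2004: 18 days.
Total: 7506 days.

7506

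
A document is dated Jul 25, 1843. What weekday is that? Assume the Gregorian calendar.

Tuesday

Doomsday rule: the anchor day for the 1800s is Friday. For year 43: 43÷12 = 3 r 7, and 7÷4 = 1, so 3+7+1 = 11.
Friday + 11 ≡ Tuesday — that's 1843's doomsday.
In July the doomsday date is Jul 11.
Jul 25 is 14 days after Jul 11; 14 mod 7 = 0, so Tuesday + 0 = Tuesday.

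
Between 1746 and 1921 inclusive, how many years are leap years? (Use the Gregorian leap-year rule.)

Multiples of 4 in [1746,1921]: 44.
Of those, multiples of 100: 2 (not leap unless ÷400).
Multiples of 400: 0.
Leap years = 44 − 2 + 0 = 42.

42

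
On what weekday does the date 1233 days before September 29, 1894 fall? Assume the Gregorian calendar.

First find the weekday of Sep 29, 1894. Doomsday rule: the anchor day for the 1800s is Friday. For year 94: 94÷12 = 7 r 10, and 10÷4 = 2, so 7+10+2 = 19.
Friday + 19 ≡ Wednesday — that's 1894's doomsday.
In September the doomsday date is Sep 5.
Sep 29 is 24 days after Sep 5; 24 mod 7 = 3, so Wednesday + 3 = Saturday.
1233 mod 7 = 1, so 1233 days before a Saturday is Saturday − 1 = Friday.

Friday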